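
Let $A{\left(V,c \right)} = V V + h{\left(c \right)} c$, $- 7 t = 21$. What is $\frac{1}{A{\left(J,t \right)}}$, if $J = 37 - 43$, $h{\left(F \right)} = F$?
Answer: $\frac{1}{45} \approx 0.022222$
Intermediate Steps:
$t = -3$ ($t = \left(- \frac{1}{7}\right) 21 = -3$)
$J = -6$ ($J = 37 - 43 = -6$)
$A{\left(V,c \right)} = V^{2} + c^{2}$ ($A{\left(V,c \right)} = V V + c c = V^{2} + c^{2}$)
$\frac{1}{A{\left(J,t \right)}} = \frac{1}{\left(-6\right)^{2} + \left(-3\right)^{2}} = \frac{1}{36 + 9} = \frac{1}{45}$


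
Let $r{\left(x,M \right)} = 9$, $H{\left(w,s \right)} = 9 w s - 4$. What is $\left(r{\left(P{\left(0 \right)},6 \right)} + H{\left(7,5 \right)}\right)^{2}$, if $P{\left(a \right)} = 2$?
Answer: $102400$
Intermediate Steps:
$H{\left(w,s \right)} = -4 + 9 s w$ ($H{\left(w,s \right)} = 9 s w - 4 = -4 + 9 s w$)
$\left(r{\left(P{\left(0 \right)},6 \right)} + H{\left(7,5 \right)}\right)^{2} = \left(9 - \left(4 - 315\right)\right)^{2} = \left(9 + \left(-4 + 315\right)\right)^{2} = \left(9 + 311\right)^{2} = 320^{2} = 102400$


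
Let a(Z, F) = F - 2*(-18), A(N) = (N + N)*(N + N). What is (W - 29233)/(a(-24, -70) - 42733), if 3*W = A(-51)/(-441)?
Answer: 4298407/6286749 ≈ 0.68373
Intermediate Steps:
A(N) = 4*N² (A(N) = (2*N)*(2*N) = 4*N²)
a(Z, F) = 36 + F (a(Z, F) = F + 36 = 36 + F)
W = -1156/147 (W = ((4*(-51)²)/(-441))/3 = ((4*2601)*(-1/441))/3 = (10404*(-1/441))/3 = (⅓)*(-1156/49) = -1156/147 ≈ -7.8639)
(W - 29233)/(a(-24, -70) - 42733) = (-1156/147 - 29233)/((36 - 70) - 42733) = -4298407/(147*(-34 - 42733)) = -4298407/147/(-42767) = -4298407/147*(-1/42767) = 4298407/6286749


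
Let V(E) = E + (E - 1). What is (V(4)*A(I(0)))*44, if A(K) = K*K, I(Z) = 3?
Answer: 2772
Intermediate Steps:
A(K) = K²
V(E) = -1 + 2*E (V(E) = E + (-1 + E) = -1 + 2*E)
(V(4)*A(I(0)))*44 = ((-1 + 2*4)*3²)*44 = ((-1 + 8)*9)*44 = (7*9)*44 = 63*44 = 2772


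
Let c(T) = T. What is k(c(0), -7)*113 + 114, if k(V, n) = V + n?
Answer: -677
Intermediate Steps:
k(c(0), -7)*113 + 114 = (0 - 7)*113 + 114 = -7*113 + 114 = -791 + 114 = -677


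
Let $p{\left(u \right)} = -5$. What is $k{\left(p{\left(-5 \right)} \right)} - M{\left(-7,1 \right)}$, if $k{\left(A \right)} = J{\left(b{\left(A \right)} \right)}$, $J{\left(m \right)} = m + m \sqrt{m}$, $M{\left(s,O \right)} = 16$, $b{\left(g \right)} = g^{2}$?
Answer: $134$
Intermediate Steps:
$J{\left(m \right)} = m + m^{\frac{3}{2}}$
$k{\left(A \right)} = A^{2} + \left(A^{2}\right)^{\frac{3}{2}}$
$k{\left(p{\left(-5 \right)} \right)} - M{\left(-7,1 \right)} = \left(\left(-5\right)^{2} + \left(\left(-5\right)^{2}\right)^{\frac{3}{2}}\right) - 16 = \left(25 + 25^{\frac{3}{2}}\right) - 16 = \left(25 + 125\right) - 16 = 150 - 16 = 134$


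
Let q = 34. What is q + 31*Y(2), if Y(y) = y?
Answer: 96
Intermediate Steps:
q + 31*Y(2) = 34 + 31*2 = 34 + 62 = 96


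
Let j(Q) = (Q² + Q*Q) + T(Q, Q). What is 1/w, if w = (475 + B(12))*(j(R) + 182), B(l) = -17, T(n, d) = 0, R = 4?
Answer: 1/98012 ≈ 1.0203e-5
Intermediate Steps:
j(Q) = 2*Q² (j(Q) = (Q² + Q*Q) + 0 = (Q² + Q²) + 0 = 2*Q² + 0 = 2*Q²)
w = 98012 (w = (475 - 17)*(2*4² + 182) = 458*(2*16 + 182) = 458*(32 + 182) = 458*214 = 98012)
1/w = 1/98012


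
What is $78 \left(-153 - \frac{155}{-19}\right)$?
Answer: $- \frac{214656}{19} \approx -11298.0$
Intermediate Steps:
$78 \left(-153 - \frac{155}{-19}\right) = 78 \left(-153 - - \frac{155}{19}\right) = 78 \left(-153 + \frac{155}{19}\right) = 78 \left(- \frac{2752}{19}\right) = - \frac{214656}{19}$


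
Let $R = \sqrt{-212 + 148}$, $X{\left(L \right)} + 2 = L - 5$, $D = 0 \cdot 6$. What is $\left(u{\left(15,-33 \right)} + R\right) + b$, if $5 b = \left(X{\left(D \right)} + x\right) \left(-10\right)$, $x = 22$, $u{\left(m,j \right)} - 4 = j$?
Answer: $-59 + 8 i \approx -59.0 + 8.0 i$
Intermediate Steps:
$u{\left(m,j \right)} = 4 + j$
$D = 0$
$X{\left(L \right)} = -7 + L$ ($X{\left(L \right)} = -2 + \left(L - 5\right) = -2 + \left(-5 + L\right) = -7 + L$)
$R = 8 i$ ($R = \sqrt{-64} = 8 i \approx 8.0 i$)
$b = -30$ ($b = \frac{\left(\left(-7 + 0\right) + 22\right) \left(-10\right)}{5} = \frac{\left(-7 + 22\right) \left(-10\right)}{5} = \frac{15 \left(-10\right)}{5} = \frac{1}{5} \left(-150\right) = -30$)
$\left(u{\left(15,-33 \right)} + R\right) + b = \left(\left(4 - 33\right) + 8 i\right) - 30 = \left(-29 + 8 i\right) - 30 = -59 + 8 i$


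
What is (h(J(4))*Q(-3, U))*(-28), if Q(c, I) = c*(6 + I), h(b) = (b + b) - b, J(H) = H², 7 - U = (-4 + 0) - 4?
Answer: 28224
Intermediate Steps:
U = 15 (U = 7 - ((-4 + 0) - 4) = 7 - (-4 - 4) = 7 - 1*(-8) = 7 + 8 = 15)
h(b) = b (h(b) = 2*b - b = b)
(h(J(4))*Q(-3, U))*(-28) = (4²*(-3*(6 + 15)))*(-28) = (16*(-3*21))*(-28) = (16*(-63))*(-28) = -1008*(-28) = 28224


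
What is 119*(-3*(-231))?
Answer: 82467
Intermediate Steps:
119*(-3*(-231)) = 119*693 = 82467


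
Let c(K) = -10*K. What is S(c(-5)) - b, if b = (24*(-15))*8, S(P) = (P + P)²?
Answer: 12880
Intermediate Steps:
S(P) = 4*P² (S(P) = (2*P)² = 4*P²)
b = -2880 (b = -360*8 = -2880)
S(c(-5)) - b = 4*(-10*(-5))² - 1*(-2880) = 4*50² + 2880 = 4*2500 + 2880 = 10000 + 2880 = 12880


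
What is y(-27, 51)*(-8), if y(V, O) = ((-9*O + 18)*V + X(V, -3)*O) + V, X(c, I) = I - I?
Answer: -95040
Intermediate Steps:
X(c, I) = 0
y(V, O) = V + V*(18 - 9*O) (y(V, O) = ((-9*O + 18)*V + 0*O) + V = ((18 - 9*O)*V + 0) + V = (V*(18 - 9*O) + 0) + V = V*(18 - 9*O) + V = V + V*(18 - 9*O))
y(-27, 51)*(-8) = -27*(19 - 9*51)*(-8) = -27*(19 - 459)*(-8) = -27*(-440)*(-8) = 11880*(-8) = -95040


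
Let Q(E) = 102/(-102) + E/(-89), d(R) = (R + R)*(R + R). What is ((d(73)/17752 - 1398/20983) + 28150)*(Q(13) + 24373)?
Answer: 5686294492441299385/8287907306 ≈ 6.8610e+8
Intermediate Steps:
d(R) = 4*R² (d(R) = (2*R)*(2*R) = 4*R²)
Q(E) = -1 - E/89 (Q(E) = 102*(-1/102) + E*(-1/89) = -1 - E/89)
((d(73)/17752 - 1398/20983) + 28150)*(Q(13) + 24373) = (((4*73²)/17752 - 1398/20983) + 28150)*((-1 - 1/89*13) + 24373) = (((4*5329)*(1/17752) - 1398*1/20983) + 28150)*((-1 - 13/89) + 24373) = ((21316*(1/17752) - 1398/20983) + 28150)*(-102/89 + 24373) = ((5329/4438 - 1398/20983) + 28150)*(2169095/89) = (105614083/93122554 + 28150)*(2169095/89) = (2621505509183/93122554)*(2169095/89) = 5686294492441299385/8287907306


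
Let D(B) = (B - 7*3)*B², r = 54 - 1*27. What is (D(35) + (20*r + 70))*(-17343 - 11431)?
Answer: -511026240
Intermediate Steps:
r = 27 (r = 54 - 27 = 27)
D(B) = B²*(-21 + B) (D(B) = (B - 21)*B² = (-21 + B)*B² = B²*(-21 + B))
(D(35) + (20*r + 70))*(-17343 - 11431) = (35²*(-21 + 35) + (20*27 + 70))*(-17343 - 11431) = (1225*14 + (540 + 70))*(-28774) = (17150 + 610)*(-28774) = 17760*(-28774) = -511026240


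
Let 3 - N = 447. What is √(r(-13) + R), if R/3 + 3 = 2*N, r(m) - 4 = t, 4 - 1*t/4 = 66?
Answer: I*√2917 ≈ 54.009*I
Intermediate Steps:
N = -444 (N = 3 - 1*447 = 3 - 447 = -444)
t = -248 (t = 16 - 4*66 = 16 - 264 = -248)
r(m) = -244 (r(m) = 4 - 248 = -244)
R = -2673 (R = -9 + 3*(2*(-444)) = -9 + 3*(-888) = -9 - 2664 = -2673)
√(r(-13) + R) = √(-244 - 2673) = √(-2917) = I*√2917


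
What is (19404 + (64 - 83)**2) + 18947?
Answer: 38712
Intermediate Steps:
(19404 + (64 - 83)**2) + 18947 = (19404 + (-19)**2) + 18947 = (19404 + 361) + 18947 = 19765 + 18947 = 38712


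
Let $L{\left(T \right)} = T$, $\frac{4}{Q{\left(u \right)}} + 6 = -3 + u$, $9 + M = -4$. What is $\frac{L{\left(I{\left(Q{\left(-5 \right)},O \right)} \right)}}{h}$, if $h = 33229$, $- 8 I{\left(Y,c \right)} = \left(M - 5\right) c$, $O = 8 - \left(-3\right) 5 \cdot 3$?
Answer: $\frac{477}{132916} \approx 0.0035887$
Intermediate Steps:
$M = -13$ ($M = -9 - 4 = -13$)
$Q{\left(u \right)} = \frac{4}{-9 + u}$ ($Q{\left(u \right)} = \frac{4}{-6 + \left(-3 + u\right)} = \frac{4}{-9 + u}$)
$O = 53$ ($O = 8 - \left(-15\right) 3 = 8 - -45 = 8 + 45 = 53$)
$I{\left(Y,c \right)} = \frac{9 c}{4}$ ($I{\left(Y,c \right)} = - \frac{\left(-13 - 5\right) c}{8} = - \frac{\left(-18\right) c}{8} = \frac{9 c}{4}$)
$\frac{L{\left(I{\left(Q{\left(-5 \right)},O \right)} \right)}}{h} = \frac{\frac{9}{4} \cdot 53}{33229} = \frac{477}{4} \cdot \frac{1}{33229} = \frac{477}{132916}$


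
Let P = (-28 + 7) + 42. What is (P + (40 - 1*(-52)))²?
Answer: 12769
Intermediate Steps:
P = 21 (P = -21 + 42 = 21)
(P + (40 - 1*(-52)))² = (21 + (40 - 1*(-52)))² = (21 + (40 + 52))² = (21 + 92)² = 113² = 12769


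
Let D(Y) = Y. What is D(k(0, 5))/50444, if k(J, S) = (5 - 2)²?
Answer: 9/50444 ≈ 0.00017842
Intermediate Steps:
k(J, S) = 9 (k(J, S) = 3² = 9)
D(k(0, 5))/50444 = 9/50444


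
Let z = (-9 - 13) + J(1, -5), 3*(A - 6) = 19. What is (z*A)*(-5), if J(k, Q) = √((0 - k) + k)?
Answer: 4070/3 ≈ 1356.7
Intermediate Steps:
A = 37/3 (A = 6 + (⅓)*19 = 6 + 19/3 = 37/3 ≈ 12.333)
J(k, Q) = 0 (J(k, Q) = √(-k + k) = √0 = 0)
z = -22 (z = (-9 - 13) + 0 = -22 + 0 = -22)
(z*A)*(-5) = -22*37/3*(-5) = -814/3*(-5) = 4070/3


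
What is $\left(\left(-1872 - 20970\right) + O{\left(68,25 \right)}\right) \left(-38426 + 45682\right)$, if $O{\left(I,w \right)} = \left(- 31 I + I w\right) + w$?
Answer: $-168520600$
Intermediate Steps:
$O{\left(I,w \right)} = w - 31 I + I w$
$\left(\left(-1872 - 20970\right) + O{\left(68,25 \right)}\right) \left(-38426 + 45682\right) = \left(\left(-1872 - 20970\right) + \left(25 - 2108 + 68 \cdot 25\right)\right) \left(-38426 + 45682\right) = \left(\left(-1872 - 20970\right) + \left(25 - 2108 + 1700\right)\right) 7256 = \left(-22842 - 383\right) 7256 = \left(-23225\right) 7256 = -168520600$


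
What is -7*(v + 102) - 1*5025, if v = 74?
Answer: -6257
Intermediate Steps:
-7*(v + 102) - 1*5025 = -7*(74 + 102) - 1*5025 = -7*176 - 5025 = -1232 - 5025 = -6257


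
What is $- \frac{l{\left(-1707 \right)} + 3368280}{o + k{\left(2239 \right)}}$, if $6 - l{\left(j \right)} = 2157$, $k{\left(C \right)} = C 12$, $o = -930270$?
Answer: $\frac{1122043}{301134} \approx 3.7261$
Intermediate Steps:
$k{\left(C \right)} = 12 C$
$l{\left(j \right)} = -2151$ ($l{\left(j \right)} = 6 - 2157 = -2151$)
$- \frac{l{\left(-1707 \right)} + 3368280}{o + k{\left(2239 \right)}} = - \frac{-2151 + 3368280}{-930270 + 12 \cdot 2239} = - \frac{3366129}{-930270 + 26868} = - \frac{3366129}{-903402} = - \frac{3366129 \left(-1\right)}{903402} = \left(-1\right) \left(- \frac{1122043}{301134}\right) = \frac{1122043}{301134}$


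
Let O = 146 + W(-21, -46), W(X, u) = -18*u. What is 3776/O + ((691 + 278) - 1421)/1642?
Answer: 1439986/399827 ≈ 3.6015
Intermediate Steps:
O = 974 (O = 146 - 18*(-46) = 146 + 828 = 974)
3776/O + ((691 + 278) - 1421)/1642 = 3776/974 + ((691 + 278) - 1421)/1642 = 3776*(1/974) + (969 - 1421)*(1/1642) = 1888/487 - 452*1/1642 = 1888/487 - 226/821 = 1439986/399827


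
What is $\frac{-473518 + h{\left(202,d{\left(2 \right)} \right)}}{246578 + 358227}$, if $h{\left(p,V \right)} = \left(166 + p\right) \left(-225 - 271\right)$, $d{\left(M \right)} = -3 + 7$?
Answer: $- \frac{656046}{604805} \approx -1.0847$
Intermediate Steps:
$d{\left(M \right)} = 4$
$h{\left(p,V \right)} = -82336 - 496 p$ ($h{\left(p,V \right)} = \left(166 + p\right) \left(-496\right) = -82336 - 496 p$)
$\frac{-473518 + h{\left(202,d{\left(2 \right)} \right)}}{246578 + 358227} = \frac{-473518 - 182528}{246578 + 358227} = \frac{-473518 - 182528}{604805} = \left(-473518 - 182528\right) \frac{1}{604805} = \left(-656046\right) \frac{1}{604805} = - \frac{656046}{604805}$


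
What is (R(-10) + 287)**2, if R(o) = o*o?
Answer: 149769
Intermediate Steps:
R(o) = o**2
(R(-10) + 287)**2 = ((-10)**2 + 287)**2 = (100 + 287)**2 = 387**2 = 149769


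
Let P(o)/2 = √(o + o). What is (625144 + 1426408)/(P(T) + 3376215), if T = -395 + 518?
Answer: 2308826878560/3799609241747 - 4103104*√246/11398827725241 ≈ 0.60764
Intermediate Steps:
T = 123
P(o) = 2*√2*√o (P(o) = 2*√(o + o) = 2*√(2*o) = 2*(√2*√o) = 2*√2*√o)
(625144 + 1426408)/(P(T) + 3376215) = (625144 + 1426408)/(2*√2*√123 + 3376215) = 2051552/(2*√246 + 3376215) = 2051552/(3376215 + 2*√246)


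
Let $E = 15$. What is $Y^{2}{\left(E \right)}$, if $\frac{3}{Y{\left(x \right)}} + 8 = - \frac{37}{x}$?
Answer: $\frac{2025}{24649} \approx 0.082153$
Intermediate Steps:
$Y{\left(x \right)} = \frac{3}{-8 - \frac{37}{x}}$
$Y^{2}{\left(E \right)} = \left(\left(-3\right) 15 \frac{1}{37 + 8 \cdot 15}\right)^{2} = \left(\left(-3\right) 15 \frac{1}{37 + 120}\right)^{2} = \left(\left(-3\right) 15 \cdot \frac{1}{157}\right)^{2} = \left(- \frac{45}{157}\right)^{2} = \frac{2025}{24649}$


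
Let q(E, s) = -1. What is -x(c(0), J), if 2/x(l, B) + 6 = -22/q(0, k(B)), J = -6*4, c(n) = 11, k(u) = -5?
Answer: -⅛ ≈ -0.12500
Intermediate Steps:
J = -24
x(l, B) = ⅛ (x(l, B) = 2/(-6 - 22/(-1)) = 2/(-6 - 22*(-1)) = 2/(-6 + 22) = 2/16 = 2*(1/16) = ⅛)
-x(c(0), J) = -1*⅛ = -⅛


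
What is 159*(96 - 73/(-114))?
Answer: 583901/38 ≈ 15366.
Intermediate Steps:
159*(96 - 73/(-114)) = 159*(96 - 73*(-1/114)) = 159*(96 + 73/114) = 159*(11017/114) = 583901/38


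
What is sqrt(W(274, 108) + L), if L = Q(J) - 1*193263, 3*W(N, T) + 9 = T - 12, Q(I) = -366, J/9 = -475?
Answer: 440*I ≈ 440.0*I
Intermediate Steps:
J = -4275 (J = 9*(-475) = -4275)
W(N, T) = -7 + T/3 (W(N, T) = -3 + (T - 12)/3 = -3 + (-12 + T)/3 = -3 + (-4 + T/3) = -7 + T/3)
L = -193629 (L = -366 - 1*193263 = -366 - 193263 = -193629)
sqrt(W(274, 108) + L) = sqrt((-7 + (1/3)*108) - 193629) = sqrt((-7 + 36) - 193629) = sqrt(29 - 193629) = sqrt(-193600) = 440*I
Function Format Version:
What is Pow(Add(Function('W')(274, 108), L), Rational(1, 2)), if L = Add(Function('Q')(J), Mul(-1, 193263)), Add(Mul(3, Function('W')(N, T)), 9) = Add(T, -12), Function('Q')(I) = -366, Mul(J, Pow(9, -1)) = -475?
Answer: Mul(440, I) ≈ Mul(440.00, I)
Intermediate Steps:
J = -4275 (J = Mul(9, -475) = -4275)
Function('W')(N, T) = Add(-7, Mul(Rational(1, 3), T)) (Function('W')(N, T) = Add(-3, Mul(Rational(1, 3), Add(T, -12))) = Add(-3, Mul(Rational(1, 3), Add(-12, T))) = Add(-3, Add(-4, Mul(Rational(1, 3), T))) = Add(-7, Mul(Rational(1, 3), T)))
L = -193629 (L = Add(-366, Mul(-1, 193263)) = Add(-366, -193263) = -193629)
Pow(Add(Function('W')(274, 108), L), Rational(1, 2)) = Pow(Add(Add(-7, Mul(Rational(1, 3), 108)), -193629), Rational(1, 2)) = Pow(Add(Add(-7, 36), -193629), Rational(1, 2)) = Pow(Add(29, -193629), Rational(1, 2)) = Pow(-193600, Rational(1, 2)) = Mul(440, I)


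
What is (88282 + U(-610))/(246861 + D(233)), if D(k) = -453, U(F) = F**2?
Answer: 230191/123204 ≈ 1.8684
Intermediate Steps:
(88282 + U(-610))/(246861 + D(233)) = (88282 + (-610)**2)/(246861 - 453) = (88282 + 372100)/246408 = 460382*(1/246408) = 230191/123204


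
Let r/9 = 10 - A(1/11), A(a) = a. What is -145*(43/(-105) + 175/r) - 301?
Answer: -3613073/6867 ≈ -526.15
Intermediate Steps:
r = 981/11 (r = 9*(10 - 1/11) = 9*(109/11) = 981/11 ≈ 89.182)
-145*(43/(-105) + 175/r) - 301 = -145*(43/(-105) + 175/(981/11)) - 301 = -145*(43*(-1/105) + 175*(11/981)) - 301 = -145*(-43/105 + 1925/981) - 301 = -145*53314/34335 - 301 = -1546106/6867 - 301 = -3613073/6867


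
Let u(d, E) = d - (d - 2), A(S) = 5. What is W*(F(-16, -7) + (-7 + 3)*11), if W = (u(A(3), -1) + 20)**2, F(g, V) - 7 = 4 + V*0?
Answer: -15972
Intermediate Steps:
F(g, V) = 11 (F(g, V) = 7 + (4 + V*0) = 7 + (4 + 0) = 7 + 4 = 11)
u(d, E) = 2 (u(d, E) = d - (-2 + d) = d + (2 - d) = 2)
W = 484 (W = (2 + 20)**2 = 22**2 = 484)
W*(F(-16, -7) + (-7 + 3)*11) = 484*(11 + (-7 + 3)*11) = 484*(11 - 4*11) = 484*(11 - 44) = 484*(-33) = -15972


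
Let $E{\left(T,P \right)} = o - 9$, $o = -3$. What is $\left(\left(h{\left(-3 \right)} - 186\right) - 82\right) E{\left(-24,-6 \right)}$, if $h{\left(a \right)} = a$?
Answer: $3252$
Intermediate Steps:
$E{\left(T,P \right)} = -12$ ($E{\left(T,P \right)} = -3 - 9 = -12$)
$\left(\left(h{\left(-3 \right)} - 186\right) - 82\right) E{\left(-24,-6 \right)} = \left(\left(-3 - 186\right) - 82\right) \left(-12\right) = \left(-189 - 82\right) \left(-12\right) = \left(-271\right) \left(-12\right) = 3252$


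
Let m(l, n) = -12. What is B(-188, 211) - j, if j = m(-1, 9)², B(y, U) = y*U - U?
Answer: -40023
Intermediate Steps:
B(y, U) = -U + U*y (B(y, U) = U*y - U = -U + U*y)
j = 144 (j = (-12)² = 144)
B(-188, 211) - j = 211*(-1 - 188) - 1*144 = 211*(-189) - 144 = -39879 - 144 = -40023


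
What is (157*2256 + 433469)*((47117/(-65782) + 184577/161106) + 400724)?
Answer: 836265073119677505955/2649468723 ≈ 3.1564e+11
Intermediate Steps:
(157*2256 + 433469)*((47117/(-65782) + 184577/161106) + 400724) = (354192 + 433469)*((47117*(-1/65782) + 184577*(1/161106)) + 400724) = 787661*((-47117/65782 + 184577/161106) + 400724) = 787661*(1137753203/2649468723 + 400724) = 787661*(1061706842308655/2649468723) = 836265073119677505955/2649468723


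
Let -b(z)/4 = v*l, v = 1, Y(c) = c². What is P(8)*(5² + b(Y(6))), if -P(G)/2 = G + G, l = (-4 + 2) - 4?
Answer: -1568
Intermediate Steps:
l = -6 (l = -2 - 4 = -6)
b(z) = 24 (b(z) = -4*(-6) = 24)
P(G) = -4*G (P(G) = -2*(G + G) = -4*G)
P(8)*(5² + b(Y(6))) = (-4*8)*(5² + 24) = -32*(25 + 24) = -32*49 = -1568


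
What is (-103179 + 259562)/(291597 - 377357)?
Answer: -156383/85760 ≈ -1.8235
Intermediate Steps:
(-103179 + 259562)/(291597 - 377357) = 156383/(-85760) = 156383*(-1/85760) = -156383/85760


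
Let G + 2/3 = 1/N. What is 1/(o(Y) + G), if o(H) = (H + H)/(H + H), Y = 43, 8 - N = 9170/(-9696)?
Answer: 130107/57913 ≈ 2.2466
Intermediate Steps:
N = 43369/4848 (N = 8 - 9170/(-9696) = 8 - 9170*(-1)/9696 = 8 - 1*(-4585/4848) = 8 + 4585/4848 = 43369/4848 ≈ 8.9458)
o(H) = 1 (o(H) = (2*H)/((2*H)) = (2*H)*(1/(2*H)) = 1)
G = -72194/130107 (G = -⅔ + 1/(43369/4848) = -⅔ + 4848/43369 = -72194/130107 ≈ -0.55488)
1/(o(Y) + G) = 1/(1 - 72194/130107) = 1/(57913/130107) = 130107/57913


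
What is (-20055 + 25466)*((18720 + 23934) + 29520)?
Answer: 390533514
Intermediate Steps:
(-20055 + 25466)*((18720 + 23934) + 29520) = 5411*(42654 + 29520) = 5411*72174 = 390533514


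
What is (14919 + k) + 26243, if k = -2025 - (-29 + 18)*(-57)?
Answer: 38510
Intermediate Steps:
k = -2652 (k = -2025 - (-11)*(-57) = -2025 - 1*627 = -2025 - 627 = -2652)
(14919 + k) + 26243 = (14919 - 2652) + 26243 = 12267 + 26243 = 38510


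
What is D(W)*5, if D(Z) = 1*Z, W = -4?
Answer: -20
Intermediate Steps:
D(Z) = Z
D(W)*5 = -4*5 = -20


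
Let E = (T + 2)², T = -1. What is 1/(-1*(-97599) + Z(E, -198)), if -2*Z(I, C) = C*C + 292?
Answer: 1/77851 ≈ 1.2845e-5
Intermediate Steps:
E = 1 (E = (-1 + 2)² = 1² = 1)
Z(I, C) = -146 - C²/2 (Z(I, C) = -(C*C + 292)/2 = -(C² + 292)/2 = -(292 + C²)/2 = -146 - C²/2)
1/(-1*(-97599) + Z(E, -198)) = 1/(-1*(-97599) + (-146 - ½*(-198)²)) = 1/(97599 + (-146 - ½*39204)) = 1/(97599 + (-146 - 19602)) = 1/(97599 - 19748) = 1/77851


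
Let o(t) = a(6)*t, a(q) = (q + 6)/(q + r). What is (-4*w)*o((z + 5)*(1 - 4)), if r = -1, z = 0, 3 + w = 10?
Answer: 1008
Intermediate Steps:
w = 7 (w = -3 + 10 = 7)
a(q) = (6 + q)/(-1 + q) (a(q) = (q + 6)/(q - 1) = (6 + q)/(-1 + q))
o(t) = 12*t/5 (o(t) = ((6 + 6)/(-1 + 6))*t = (12/5)*t = ((1/5)*12)*t = 12*t/5)
(-4*w)*o((z + 5)*(1 - 4)) = (-4*7)*(12*((0 + 5)*(1 - 4))/5) = -336*5*(-3)/5 = -336*(-15)/5 = -28*(-36) = 1008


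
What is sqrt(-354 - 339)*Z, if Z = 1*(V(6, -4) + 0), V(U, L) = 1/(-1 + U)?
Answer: 3*I*sqrt(77)/5 ≈ 5.265*I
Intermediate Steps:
Z = 1/5 (Z = 1*(1/(-1 + 6) + 0) = 1*(1/5 + 0) = 1*(1/5) = 1/5 ≈ 0.20000)
sqrt(-354 - 339)*Z = sqrt(-354 - 339)*(1/5) = sqrt(-693)*(1/5) = (3*I*sqrt(77))*(1/5) = 3*I*sqrt(77)/5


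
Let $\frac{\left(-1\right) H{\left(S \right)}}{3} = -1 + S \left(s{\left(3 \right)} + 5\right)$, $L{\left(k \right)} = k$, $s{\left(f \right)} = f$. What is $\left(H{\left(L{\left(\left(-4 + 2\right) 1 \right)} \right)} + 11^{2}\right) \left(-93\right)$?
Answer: $-15996$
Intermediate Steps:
$H{\left(S \right)} = 3 - 24 S$ ($H{\left(S \right)} = - 3 \left(-1 + S \left(3 + 5\right)\right) = - 3 \left(-1 + S 8\right) = - 3 \left(-1 + 8 S\right) = 3 - 24 S$)
$\left(H{\left(L{\left(\left(-4 + 2\right) 1 \right)} \right)} + 11^{2}\right) \left(-93\right) = \left(\left(3 - 24 \left(-4 + 2\right) 1\right) + 11^{2}\right) \left(-93\right) = \left(\left(3 - 24 \left(\left(-2\right) 1\right)\right) + 121\right) \left(-93\right) = \left(\left(3 - -48\right) + 121\right) \left(-93\right) = \left(\left(3 + 48\right) + 121\right) \left(-93\right) = \left(51 + 121\right) \left(-93\right) = 172 \left(-93\right) = -15996$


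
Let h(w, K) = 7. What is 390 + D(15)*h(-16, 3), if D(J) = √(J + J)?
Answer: 390 + 7*√30 ≈ 428.34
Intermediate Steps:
D(J) = √2*√J (D(J) = √(2*J) = √2*√J)
390 + D(15)*h(-16, 3) = 390 + (√2*√15)*7 = 390 + √30*7 = 390 + 7*√30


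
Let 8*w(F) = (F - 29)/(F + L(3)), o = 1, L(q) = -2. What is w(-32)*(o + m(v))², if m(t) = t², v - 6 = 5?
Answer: 226981/68 ≈ 3338.0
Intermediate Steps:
v = 11 (v = 6 + 5 = 11)
w(F) = (-29 + F)/(8*(-2 + F)) (w(F) = ((F - 29)/(F - 2))/8 = ((-29 + F)/(-2 + F))/8 = (-29 + F)/(8*(-2 + F)))
w(-32)*(o + m(v))² = ((-29 - 32)/(8*(-2 - 32)))*(1 + 11²)² = ((⅛)*(-61)/(-34))*(1 + 121)² = ((⅛)*(-1/34)*(-61))*122² = (61/272)*14884 = 226981/68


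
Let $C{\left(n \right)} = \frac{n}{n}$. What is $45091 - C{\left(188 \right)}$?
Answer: $45090$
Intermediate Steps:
$C{\left(n \right)} = 1$
$45091 - C{\left(188 \right)} = 45091 - 1 = 45090$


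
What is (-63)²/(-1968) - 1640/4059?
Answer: -157217/64944 ≈ -2.4208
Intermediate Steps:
(-63)²/(-1968) - 1640/4059 = 3969*(-1/1968) - 1640*1/4059 = -1323/656 - 40/99 = -157217/64944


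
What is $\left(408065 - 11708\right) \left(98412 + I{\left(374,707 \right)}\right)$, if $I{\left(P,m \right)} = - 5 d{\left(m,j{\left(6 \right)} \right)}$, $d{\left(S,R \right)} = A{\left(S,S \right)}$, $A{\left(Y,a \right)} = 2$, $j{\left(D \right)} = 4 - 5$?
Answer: $39002321514$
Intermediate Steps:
$j{\left(D \right)} = -1$
$d{\left(S,R \right)} = 2$
$I{\left(P,m \right)} = -10$ ($I{\left(P,m \right)} = \left(-5\right) 2 = -10$)
$\left(408065 - 11708\right) \left(98412 + I{\left(374,707 \right)}\right) = \left(408065 - 11708\right) \left(98412 - 10\right) = 396357 \cdot 98402 = 39002321514$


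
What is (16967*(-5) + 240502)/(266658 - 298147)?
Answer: -155667/31489 ≈ -4.9435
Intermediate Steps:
(16967*(-5) + 240502)/(266658 - 298147) = (-84835 + 240502)/(-31489) = 155667*(-1/31489) = -155667/31489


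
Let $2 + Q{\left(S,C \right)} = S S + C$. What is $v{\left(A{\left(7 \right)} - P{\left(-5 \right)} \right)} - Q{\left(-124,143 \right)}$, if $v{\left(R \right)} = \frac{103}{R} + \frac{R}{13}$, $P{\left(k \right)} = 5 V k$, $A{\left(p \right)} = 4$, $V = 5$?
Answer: $- \frac{26004029}{1677} \approx -15506.0$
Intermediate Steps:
$P{\left(k \right)} = 25 k$ ($P{\left(k \right)} = 5 \cdot 5 k = 25 k$)
$v{\left(R \right)} = \frac{103}{R} + \frac{R}{13}$ ($v{\left(R \right)} = \frac{103}{R} + R \frac{1}{13} = \frac{103}{R} + \frac{R}{13}$)
$Q{\left(S,C \right)} = -2 + C + S^{2}$ ($Q{\left(S,C \right)} = -2 + \left(S S + C\right) = -2 + \left(S^{2} + C\right) = -2 + \left(C + S^{2}\right) = -2 + C + S^{2}$)
$v{\left(A{\left(7 \right)} - P{\left(-5 \right)} \right)} - Q{\left(-124,143 \right)} = \left(\frac{103}{4 - 25 \left(-5\right)} + \frac{4 - 25 \left(-5\right)}{13}\right) - \left(-2 + 143 + \left(-124\right)^{2}\right) = \left(\frac{103}{4 - -125} + \frac{4 - -125}{13}\right) - \left(-2 + 143 + 15376\right) = \left(\frac{103}{4 + 125} + \frac{4 + 125}{13}\right) - 15517 = \left(\frac{103}{129} + \frac{1}{13} \cdot 129\right) - 15517 = \left(103 \cdot \frac{1}{129} + \frac{129}{13}\right) - 15517 = \left(\frac{103}{129} + \frac{129}{13}\right) - 15517 = \frac{17980}{1677} - 15517 = - \frac{26004029}{1677}$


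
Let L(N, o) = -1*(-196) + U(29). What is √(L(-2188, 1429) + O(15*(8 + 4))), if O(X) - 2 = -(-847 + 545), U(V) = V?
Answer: 23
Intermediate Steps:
L(N, o) = 225 (L(N, o) = -1*(-196) + 29 = 196 + 29 = 225)
O(X) = 304 (O(X) = 2 - (-847 + 545) = 2 - 1*(-302) = 2 + 302 = 304)
√(L(-2188, 1429) + O(15*(8 + 4))) = √(225 + 304) = √529 = 23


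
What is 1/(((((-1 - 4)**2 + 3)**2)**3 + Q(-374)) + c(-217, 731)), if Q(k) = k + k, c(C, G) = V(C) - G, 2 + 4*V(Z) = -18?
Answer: 1/481888820 ≈ 2.0752e-9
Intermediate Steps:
V(Z) = -5 (V(Z) = -1/2 + (1/4)*(-18) = -1/2 - 9/2 = -5)
c(C, G) = -5 - G
Q(k) = 2*k
1/(((((-1 - 4)**2 + 3)**2)**3 + Q(-374)) + c(-217, 731)) = 1/(((((-1 - 4)**2 + 3)**2)**3 + 2*(-374)) + (-5 - 1*731)) = 1/(((((-5)**2 + 3)**2)**3 - 748) + (-5 - 731)) = 1/((((25 + 3)**2)**3 - 748) - 736) = 1/(((28**2)**3 - 748) - 736) = 1/((784**3 - 748) - 736) = 1/((481890304 - 748) - 736) = 1/(481889556 - 736) = 1/481888820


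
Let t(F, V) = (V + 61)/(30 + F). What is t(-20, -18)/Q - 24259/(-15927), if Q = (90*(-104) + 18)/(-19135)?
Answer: 1024739401/99193356 ≈ 10.331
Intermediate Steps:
t(F, V) = (61 + V)/(30 + F)
Q = 9342/19135 (Q = (-9360 + 18)*(-1/19135) = -9342*(-1/19135) = 9342/19135 ≈ 0.48822)
t(-20, -18)/Q - 24259/(-15927) = ((61 - 18)/(30 - 20))/(9342/19135) - 24259/(-15927) = (43/10)*(19135/9342) - 24259*(-1/15927) = ((⅒)*43)*(19135/9342) + 24259/15927 = (43/10)*(19135/9342) + 24259/15927 = 164561/18684 + 24259/15927 = 1024739401/99193356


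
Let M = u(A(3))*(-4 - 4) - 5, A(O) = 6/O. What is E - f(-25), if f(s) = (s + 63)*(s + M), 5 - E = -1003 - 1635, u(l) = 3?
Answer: 4695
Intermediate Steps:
E = 2643 (E = 5 - (-1003 - 1635) = 5 - 1*(-2638) = 5 + 2638 = 2643)
M = -29 (M = 3*(-4 - 4) - 5 = 3*(-8) - 5 = -24 - 5 = -29)
f(s) = (-29 + s)*(63 + s) (f(s) = (s + 63)*(s - 29) = (63 + s)*(-29 + s) = (-29 + s)*(63 + s))
E - f(-25) = 2643 - (-1827 + (-25)² + 34*(-25)) = 2643 - (-1827 + 625 - 850) = 2643 - 1*(-2052) = 2643 + 2052 = 4695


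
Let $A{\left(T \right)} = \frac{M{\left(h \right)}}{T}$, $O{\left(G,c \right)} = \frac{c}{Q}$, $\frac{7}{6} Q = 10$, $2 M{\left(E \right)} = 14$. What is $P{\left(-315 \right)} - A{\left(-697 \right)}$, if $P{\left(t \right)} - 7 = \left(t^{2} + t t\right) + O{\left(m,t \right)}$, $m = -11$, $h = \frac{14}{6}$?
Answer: $\frac{553195685}{2788} \approx 1.9842 \cdot 10^{5}$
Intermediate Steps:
$h = \frac{7}{3}$ ($h = 14 \cdot \frac{1}{6} = \frac{7}{3} \approx 2.3333$)
$M{\left(E \right)} = 7$ ($M{\left(E \right)} = \frac{1}{2} \cdot 14 = 7$)
$Q = \frac{60}{7}$ ($Q = \frac{6}{7} \cdot 10 = \frac{60}{7} \approx 8.5714$)
$O{\left(G,c \right)} = \frac{7 c}{60}$ ($O{\left(G,c \right)} = \frac{c}{\frac{60}{7}} = c \frac{7}{60} = \frac{7 c}{60}$)
$A{\left(T \right)} = \frac{7}{T}$
$P{\left(t \right)} = 7 + 2 t^{2} + \frac{7 t}{60}$ ($P{\left(t \right)} = 7 + \left(\left(t^{2} + t t\right) + \frac{7 t}{60}\right) = 7 + \left(\left(t^{2} + t^{2}\right) + \frac{7 t}{60}\right) = 7 + \left(2 t^{2} + \frac{7 t}{60}\right) = 7 + 2 t^{2} + \frac{7 t}{60}$)
$P{\left(-315 \right)} - A{\left(-697 \right)} = \left(7 + 2 \left(-315\right)^{2} + \frac{7}{60} \left(-315\right)\right) - \frac{7}{-697} = \left(7 + 2 \cdot 99225 - \frac{147}{4}\right) - 7 \left(- \frac{1}{697}\right) = \left(7 + 198450 - \frac{147}{4}\right) - - \frac{7}{697} = \frac{793681}{4} + \frac{7}{697} = \frac{553195685}{2788}$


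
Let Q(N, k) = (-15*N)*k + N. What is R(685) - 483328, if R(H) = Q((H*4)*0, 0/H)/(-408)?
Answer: -483328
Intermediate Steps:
Q(N, k) = N - 15*N*k (Q(N, k) = -15*N*k + N = N - 15*N*k)
R(H) = 0 (R(H) = (((H*4)*0)*(1 - 0/H))/(-408) = (((4*H)*0)*(1 - 15*0))*(-1/408) = (0*(1 + 0))*(-1/408) = (0*1)*(-1/408) = 0*(-1/408) = 0)
R(685) - 483328 = 0 - 483328 = -483328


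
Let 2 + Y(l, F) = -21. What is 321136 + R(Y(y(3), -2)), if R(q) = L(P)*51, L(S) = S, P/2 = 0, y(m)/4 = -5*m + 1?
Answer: 321136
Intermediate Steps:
y(m) = 4 - 20*m (y(m) = 4*(-5*m + 1) = 4*(1 - 5*m) = 4 - 20*m)
P = 0 (P = 2*0 = 0)
Y(l, F) = -23 (Y(l, F) = -2 - 21 = -23)
R(q) = 0 (R(q) = 0*51 = 0)
321136 + R(Y(y(3), -2)) = 321136 + 0 = 321136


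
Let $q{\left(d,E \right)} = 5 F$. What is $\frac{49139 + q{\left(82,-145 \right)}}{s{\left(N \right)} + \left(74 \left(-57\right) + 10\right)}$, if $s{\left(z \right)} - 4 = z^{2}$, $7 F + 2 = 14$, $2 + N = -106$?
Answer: $\frac{344033}{52220} \approx 6.5882$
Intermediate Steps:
$N = -108$ ($N = -2 - 106 = -108$)
$F = \frac{12}{7}$ ($F = - \frac{2}{7} + \frac{1}{7} \cdot 14 = - \frac{2}{7} + 2 = \frac{12}{7} \approx 1.7143$)
$q{\left(d,E \right)} = \frac{60}{7}$ ($q{\left(d,E \right)} = 5 \cdot \frac{12}{7} = \frac{60}{7}$)
$s{\left(z \right)} = 4 + z^{2}$
$\frac{49139 + q{\left(82,-145 \right)}}{s{\left(N \right)} + \left(74 \left(-57\right) + 10\right)} = \frac{49139 + \frac{60}{7}}{\left(4 + \left(-108\right)^{2}\right) + \left(74 \left(-57\right) + 10\right)} = \frac{344033}{7 \left(\left(4 + 11664\right) + \left(-4218 + 10\right)\right)} = \frac{344033}{7 \left(11668 - 4208\right)} = \frac{344033}{7 \cdot 7460} = \frac{344033}{7} \cdot \frac{1}{7460} = \frac{344033}{52220}$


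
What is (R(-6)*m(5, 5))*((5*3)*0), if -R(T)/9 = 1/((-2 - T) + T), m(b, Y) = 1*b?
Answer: 0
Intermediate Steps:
m(b, Y) = b
R(T) = 9/2 (R(T) = -9/((-2 - T) + T) = -9/(-2) = -9*(-½) = 9/2)
(R(-6)*m(5, 5))*((5*3)*0) = ((9/2)*5)*((5*3)*0) = 45*(15*0)/2 = (45/2)*0 = 0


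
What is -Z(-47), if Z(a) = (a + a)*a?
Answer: -4418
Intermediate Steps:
Z(a) = 2*a² (Z(a) = (2*a)*a = 2*a²)
-Z(-47) = -2*(-47)² = -2*2209 = -1*4418 = -4418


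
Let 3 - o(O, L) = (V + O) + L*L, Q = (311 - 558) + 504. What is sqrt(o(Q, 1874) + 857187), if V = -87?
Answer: 18*I*sqrt(8194) ≈ 1629.4*I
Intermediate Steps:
Q = 257 (Q = -247 + 504 = 257)
o(O, L) = 90 - O - L**2 (o(O, L) = 3 - ((-87 + O) + L*L) = 3 - ((-87 + O) + L**2) = 3 - (-87 + O + L**2) = 3 + (87 - O - L**2) = 90 - O - L**2)
sqrt(o(Q, 1874) + 857187) = sqrt((90 - 1*257 - 1*1874**2) + 857187) = sqrt((90 - 257 - 1*3511876) + 857187) = sqrt((90 - 257 - 3511876) + 857187) = sqrt(-3512043 + 857187) = sqrt(-2654856) = 18*I*sqrt(8194)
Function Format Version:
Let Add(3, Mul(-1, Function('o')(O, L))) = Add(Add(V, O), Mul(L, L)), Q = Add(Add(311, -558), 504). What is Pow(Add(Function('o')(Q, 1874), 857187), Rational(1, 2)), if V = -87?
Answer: Mul(18, I, Pow(8194, Rational(1, 2))) ≈ Mul(1629.4, I)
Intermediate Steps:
Q = 257 (Q = Add(-247, 504) = 257)
Function('o')(O, L) = Add(90, Mul(-1, O), Mul(-1, Pow(L, 2))) (Function('o')(O, L) = Add(3, Mul(-1, Add(Add(-87, O), Mul(L, L)))) = Add(3, Mul(-1, Add(Add(-87, O), Pow(L, 2)))) = Add(3, Mul(-1, Add(-87, O, Pow(L, 2)))) = Add(3, Add(87, Mul(-1, O), Mul(-1, Pow(L, 2)))) = Add(90, Mul(-1, O), Mul(-1, Pow(L, 2))))
Pow(Add(Function('o')(Q, 1874), 857187), Rational(1, 2)) = Pow(Add(Add(90, Mul(-1, 257), Mul(-1, Pow(1874, 2))), 857187), Rational(1, 2)) = Pow(Add(Add(90, -257, Mul(-1, 3511876)), 857187), Rational(1, 2)) = Pow(Add(Add(90, -257, -3511876), 857187), Rational(1, 2)) = Pow(Add(-3512043, 857187), Rational(1, 2)) = Pow(-2654856, Rational(1, 2)) = Mul(18, I, Pow(8194, Rational(1, 2)))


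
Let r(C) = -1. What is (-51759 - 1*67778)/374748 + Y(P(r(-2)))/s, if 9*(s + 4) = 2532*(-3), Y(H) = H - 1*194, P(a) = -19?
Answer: -489683/7222416 ≈ -0.067800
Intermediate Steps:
Y(H) = -194 + H (Y(H) = H - 194 = -194 + H)
s = -848 (s = -4 + (2532*(-3))/9 = -4 + (⅑)*(-7596) = -4 - 844 = -848)
(-51759 - 1*67778)/374748 + Y(P(r(-2)))/s = (-51759 - 1*67778)/374748 + (-194 - 19)/(-848) = (-51759 - 67778)*(1/374748) - 213*(-1/848) = -119537*1/374748 + 213/848 = -10867/34068 + 213/848 = -489683/7222416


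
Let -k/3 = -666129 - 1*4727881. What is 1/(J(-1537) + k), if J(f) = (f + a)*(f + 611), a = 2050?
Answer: 1/15706992 ≈ 6.3666e-8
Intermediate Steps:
k = 16182030 (k = -3*(-666129 - 1*4727881) = -3*(-666129 - 4727881) = -3*(-5394010) = 16182030)
J(f) = (611 + f)*(2050 + f) (J(f) = (f + 2050)*(f + 611) = (2050 + f)*(611 + f) = (611 + f)*(2050 + f))
1/(J(-1537) + k) = 1/((1252550 + (-1537)² + 2661*(-1537)) + 16182030) = 1/((1252550 + 2362369 - 4089957) + 16182030) = 1/(-475038 + 16182030) = 1/15706992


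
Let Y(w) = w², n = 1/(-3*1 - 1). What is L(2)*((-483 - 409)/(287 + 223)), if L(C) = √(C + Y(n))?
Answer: -223*√33/510 ≈ -2.5118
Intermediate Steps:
n = -¼ (n = 1/(-3 - 1) = 1/(-4) = -¼ ≈ -0.25000)
L(C) = √(1/16 + C) (L(C) = √(C + (-¼)²) = √(C + 1/16) = √(1/16 + C))
L(2)*((-483 - 409)/(287 + 223)) = (√(1 + 16*2)/4)*((-483 - 409)/(287 + 223)) = (√(1 + 32)/4)*(-892/510) = (√33/4)*(-892*1/510) = (√33/4)*(-446/255) = -223*√33/510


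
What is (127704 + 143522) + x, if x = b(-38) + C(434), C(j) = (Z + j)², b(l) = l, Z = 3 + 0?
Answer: 462157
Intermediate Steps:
Z = 3
C(j) = (3 + j)²
x = 190931 (x = -38 + (3 + 434)² = -38 + 437² = -38 + 190969 = 190931)
(127704 + 143522) + x = (127704 + 143522) + 190931 = 271226 + 190931 = 462157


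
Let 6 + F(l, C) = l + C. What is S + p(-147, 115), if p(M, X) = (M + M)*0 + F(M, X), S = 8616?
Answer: 8578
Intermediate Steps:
F(l, C) = -6 + C + l (F(l, C) = -6 + (l + C) = -6 + (C + l) = -6 + C + l)
p(M, X) = -6 + M + X (p(M, X) = (M + M)*0 + (-6 + X + M) = (2*M)*0 + (-6 + M + X) = 0 + (-6 + M + X) = -6 + M + X)
S + p(-147, 115) = 8616 + (-6 - 147 + 115) = 8616 - 38 = 8578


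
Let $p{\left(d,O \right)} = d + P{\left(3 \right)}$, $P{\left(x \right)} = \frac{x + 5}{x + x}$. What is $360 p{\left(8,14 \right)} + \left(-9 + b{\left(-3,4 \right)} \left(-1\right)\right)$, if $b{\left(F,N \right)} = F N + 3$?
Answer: $3360$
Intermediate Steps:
$P{\left(x \right)} = \frac{5 + x}{2 x}$
$p{\left(d,O \right)} = \frac{4}{3} + d$ ($p{\left(d,O \right)} = d + \frac{5 + 3}{2 \cdot 3} = d + \frac{1}{2} \cdot \frac{1}{3} \cdot 8 = d + \frac{4}{3} = \frac{4}{3} + d$)
$b{\left(F,N \right)} = 3 + F N$
$360 p{\left(8,14 \right)} + \left(-9 + b{\left(-3,4 \right)} \left(-1\right)\right) = 360 \left(\frac{4}{3} + 8\right) - \left(9 - \left(3 - 12\right) \left(-1\right)\right) = 360 \cdot \frac{28}{3} - \left(9 - \left(3 - 12\right) \left(-1\right)\right) = 3360 - 0 = 3360 + \left(-9 + 9\right) = 3360 + 0 = 3360$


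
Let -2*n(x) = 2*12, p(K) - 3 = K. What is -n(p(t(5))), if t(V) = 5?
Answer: 12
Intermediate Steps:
p(K) = 3 + K
n(x) = -12
-n(p(t(5))) = -1*(-12) = 12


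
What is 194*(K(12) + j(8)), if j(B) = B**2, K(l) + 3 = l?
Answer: 14162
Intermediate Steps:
K(l) = -3 + l
194*(K(12) + j(8)) = 194*((-3 + 12) + 8**2) = 194*(9 + 64) = 194*73 = 14162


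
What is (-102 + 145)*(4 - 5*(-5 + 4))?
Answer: 387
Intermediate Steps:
(-102 + 145)*(4 - 5*(-5 + 4)) = 43*(4 - 5*(-1)) = 43*(4 + 5) = 43*9 = 387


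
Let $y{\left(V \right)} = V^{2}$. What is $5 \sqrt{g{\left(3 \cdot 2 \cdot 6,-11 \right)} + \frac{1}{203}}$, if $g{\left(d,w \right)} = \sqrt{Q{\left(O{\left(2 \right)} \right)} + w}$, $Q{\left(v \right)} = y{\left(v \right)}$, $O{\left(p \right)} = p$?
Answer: $\frac{5 \sqrt{203 + 41209 i \sqrt{7}}}{203} \approx 5.7562 + 5.7455 i$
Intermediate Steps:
$Q{\left(v \right)} = v^{2}$
$g{\left(d,w \right)} = \sqrt{4 + w}$ ($g{\left(d,w \right)} = \sqrt{2^{2} + w} = \sqrt{4 + w}$)
$5 \sqrt{g{\left(3 \cdot 2 \cdot 6,-11 \right)} + \frac{1}{203}} = 5 \sqrt{\sqrt{4 - 11} + \frac{1}{203}} = 5 \sqrt{\sqrt{-7} + \frac{1}{203}} = 5 \sqrt{i \sqrt{7} + \frac{1}{203}} = 5 \sqrt{\frac{1}{203} + i \sqrt{7}}$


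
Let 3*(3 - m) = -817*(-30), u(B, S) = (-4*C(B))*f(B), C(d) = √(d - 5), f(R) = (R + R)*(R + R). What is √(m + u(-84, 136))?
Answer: √(-8167 - 112896*I*√89) ≈ 726.95 - 732.55*I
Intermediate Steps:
f(R) = 4*R² (f(R) = (2*R)*(2*R) = 4*R²)
C(d) = √(-5 + d)
u(B, S) = -16*B²*√(-5 + B) (u(B, S) = (-4*√(-5 + B))*(4*B²) = -16*B²*√(-5 + B))
m = -8167 (m = 3 - (-817)*(-30)/3 = 3 - ⅓*24510 = 3 - 8170 = -8167)
√(m + u(-84, 136)) = √(-8167 - 16*(-84)²*√(-5 - 84)) = √(-8167 - 16*7056*√(-89)) = √(-8167 - 16*7056*I*√89) = √(-8167 - 112896*I*√89)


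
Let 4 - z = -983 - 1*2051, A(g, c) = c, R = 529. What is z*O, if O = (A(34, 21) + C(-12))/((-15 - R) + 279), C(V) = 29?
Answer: -30380/53 ≈ -573.21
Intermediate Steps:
z = 3038 (z = 4 - (-983 - 1*2051) = 4 - (-983 - 2051) = 4 - 1*(-3034) = 4 + 3034 = 3038)
O = -10/53 (O = (21 + 29)/((-15 - 1*529) + 279) = 50/((-15 - 529) + 279) = 50/(-544 + 279) = 50/(-265) = 50*(-1/265) = -10/53 ≈ -0.18868)
z*O = 3038*(-10/53) = -30380/53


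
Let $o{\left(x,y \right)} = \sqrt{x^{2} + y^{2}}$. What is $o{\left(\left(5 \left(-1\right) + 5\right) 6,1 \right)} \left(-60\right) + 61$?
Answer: $1$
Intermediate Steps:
$o{\left(\left(5 \left(-1\right) + 5\right) 6,1 \right)} \left(-60\right) + 61 = \sqrt{\left(\left(5 \left(-1\right) + 5\right) 6\right)^{2} + 1^{2}} \left(-60\right) + 61 = \sqrt{\left(\left(-5 + 5\right) 6\right)^{2} + 1} \left(-60\right) + 61 = \sqrt{\left(0 \cdot 6\right)^{2} + 1} \left(-60\right) + 61 = \sqrt{0^{2} + 1} \left(-60\right) + 61 = \sqrt{0 + 1} \left(-60\right) + 61 = \sqrt{1} \left(-60\right) + 61 = 1 \left(-60\right) + 61 = -60 + 61 = 1$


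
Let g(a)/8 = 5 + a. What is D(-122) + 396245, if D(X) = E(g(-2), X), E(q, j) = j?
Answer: 396123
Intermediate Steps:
g(a) = 40 + 8*a (g(a) = 8*(5 + a) = 40 + 8*a)
D(X) = X
D(-122) + 396245 = -122 + 396245 = 396123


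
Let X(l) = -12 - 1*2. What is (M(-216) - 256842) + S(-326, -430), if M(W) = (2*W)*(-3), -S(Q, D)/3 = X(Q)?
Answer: -255504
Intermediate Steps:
X(l) = -14 (X(l) = -12 - 2 = -14)
S(Q, D) = 42 (S(Q, D) = -3*(-14) = 42)
M(W) = -6*W
(M(-216) - 256842) + S(-326, -430) = (-6*(-216) - 256842) + 42 = (1296 - 256842) + 42 = -255546 + 42 = -255504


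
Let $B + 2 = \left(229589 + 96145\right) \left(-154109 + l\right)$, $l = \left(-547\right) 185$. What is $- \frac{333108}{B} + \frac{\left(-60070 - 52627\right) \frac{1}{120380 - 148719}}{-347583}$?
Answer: $- \frac{160285570322405}{21556595058071665287} \approx -7.4356 \cdot 10^{-6}$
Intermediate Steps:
$l = -101195$
$B = -83161193138$ ($B = -2 + \left(229589 + 96145\right) \left(-154109 - 101195\right) = -2 + 325734 \left(-255304\right) = -2 - 83161193136 = -83161193138$)
$- \frac{333108}{B} + \frac{\left(-60070 - 52627\right) \frac{1}{120380 - 148719}}{-347583} = - \frac{333108}{-83161193138} + \frac{\left(-60070 - 52627\right) \frac{1}{120380 - 148719}}{-347583} = \left(-333108\right) \left(- \frac{1}{83161193138}\right) + - \frac{112697}{-28339} \left(- \frac{1}{347583}\right) = \frac{8766}{2188452451} + \left(-112697\right) \left(- \frac{1}{28339}\right) \left(- \frac{1}{347583}\right) = \frac{8766}{2188452451} + \frac{112697}{28339} \left(- \frac{1}{347583}\right) = \frac{8766}{2188452451} - \frac{112697}{9850154637} = - \frac{160285570322405}{21556595058071665287}$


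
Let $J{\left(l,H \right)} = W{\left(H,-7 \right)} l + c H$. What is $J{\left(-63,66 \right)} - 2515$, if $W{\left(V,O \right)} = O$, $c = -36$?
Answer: $-4450$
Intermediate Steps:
$J{\left(l,H \right)} = - 36 H - 7 l$ ($J{\left(l,H \right)} = - 7 l - 36 H = - 36 H - 7 l$)
$J{\left(-63,66 \right)} - 2515 = \left(\left(-36\right) 66 - -441\right) - 2515 = \left(-2376 + 441\right) - 2515 = -1935 - 2515 = -4450$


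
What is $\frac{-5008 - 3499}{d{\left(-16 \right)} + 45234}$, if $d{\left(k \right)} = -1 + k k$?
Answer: $- \frac{8507}{45489} \approx -0.18701$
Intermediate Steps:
$d{\left(k \right)} = -1 + k^{2}$
$\frac{-5008 - 3499}{d{\left(-16 \right)} + 45234} = \frac{-5008 - 3499}{\left(-1 + \left(-16\right)^{2}\right) + 45234} = - \frac{8507}{\left(-1 + 256\right) + 45234} = - \frac{8507}{255 + 45234} = - \frac{8507}{45489}$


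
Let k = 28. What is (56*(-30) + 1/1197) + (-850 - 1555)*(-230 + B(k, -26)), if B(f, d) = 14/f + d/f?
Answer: 661343356/1197 ≈ 5.5250e+5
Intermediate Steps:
(56*(-30) + 1/1197) + (-850 - 1555)*(-230 + B(k, -26)) = (56*(-30) + 1/1197) + (-850 - 1555)*(-230 + (14 - 26)/28) = (-1680 + 1/1197) - 2405*(-230 + (1/28)*(-12)) = -2010959/1197 - 2405*(-230 - 3/7) = -2010959/1197 - 2405*(-1613/7) = -2010959/1197 + 3879265/7 = 661343356/1197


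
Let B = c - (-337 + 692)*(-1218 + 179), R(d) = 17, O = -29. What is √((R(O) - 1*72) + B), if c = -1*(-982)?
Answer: 26*√547 ≈ 608.09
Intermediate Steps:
c = 982
B = 369827 (B = 982 - (-337 + 692)*(-1218 + 179) = 982 - 355*(-1039) = 982 - 1*(-368845) = 982 + 368845 = 369827)
√((R(O) - 1*72) + B) = √((17 - 1*72) + 369827) = √((17 - 72) + 369827) = √(-55 + 369827) = √369772 = 26*√547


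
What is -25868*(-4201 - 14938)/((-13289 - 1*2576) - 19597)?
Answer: -247543826/17731 ≈ -13961.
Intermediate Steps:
-25868*(-4201 - 14938)/((-13289 - 1*2576) - 19597) = -25868*(-19139/((-13289 - 2576) - 19597)) = -25868*(-19139/(-15865 - 19597)) = -25868/((-35462*(-1/19139))) = -25868/35462/19139 = -25868*19139/35462 = -247543826/17731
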